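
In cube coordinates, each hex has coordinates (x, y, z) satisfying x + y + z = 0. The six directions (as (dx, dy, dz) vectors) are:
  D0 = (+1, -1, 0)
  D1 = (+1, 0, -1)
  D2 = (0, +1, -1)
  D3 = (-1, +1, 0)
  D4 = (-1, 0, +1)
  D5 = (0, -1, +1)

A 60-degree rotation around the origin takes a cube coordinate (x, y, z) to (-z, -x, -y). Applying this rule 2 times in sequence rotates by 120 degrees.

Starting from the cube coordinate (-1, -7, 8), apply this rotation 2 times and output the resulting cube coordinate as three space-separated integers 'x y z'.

Answer: -7 8 -1

Derivation:
Start: (-1, -7, 8)
Step 1: (-1, -7, 8) -> (-(8), -(-1), -(-7)) = (-8, 1, 7)
Step 2: (-8, 1, 7) -> (-(7), -(-8), -(1)) = (-7, 8, -1)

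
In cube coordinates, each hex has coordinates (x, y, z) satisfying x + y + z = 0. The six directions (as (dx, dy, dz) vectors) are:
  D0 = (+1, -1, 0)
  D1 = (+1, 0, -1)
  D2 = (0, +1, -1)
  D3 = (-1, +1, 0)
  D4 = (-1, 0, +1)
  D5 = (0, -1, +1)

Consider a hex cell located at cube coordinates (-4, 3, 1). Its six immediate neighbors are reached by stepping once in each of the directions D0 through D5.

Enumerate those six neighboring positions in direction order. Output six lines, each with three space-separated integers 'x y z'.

Center: (-4, 3, 1). Add each direction:
  D0: (-4, 3, 1) + (1, -1, 0) = (-3, 2, 1)
  D1: (-4, 3, 1) + (1, 0, -1) = (-3, 3, 0)
  D2: (-4, 3, 1) + (0, 1, -1) = (-4, 4, 0)
  D3: (-4, 3, 1) + (-1, 1, 0) = (-5, 4, 1)
  D4: (-4, 3, 1) + (-1, 0, 1) = (-5, 3, 2)
  D5: (-4, 3, 1) + (0, -1, 1) = (-4, 2, 2)

Answer: -3 2 1
-3 3 0
-4 4 0
-5 4 1
-5 3 2
-4 2 2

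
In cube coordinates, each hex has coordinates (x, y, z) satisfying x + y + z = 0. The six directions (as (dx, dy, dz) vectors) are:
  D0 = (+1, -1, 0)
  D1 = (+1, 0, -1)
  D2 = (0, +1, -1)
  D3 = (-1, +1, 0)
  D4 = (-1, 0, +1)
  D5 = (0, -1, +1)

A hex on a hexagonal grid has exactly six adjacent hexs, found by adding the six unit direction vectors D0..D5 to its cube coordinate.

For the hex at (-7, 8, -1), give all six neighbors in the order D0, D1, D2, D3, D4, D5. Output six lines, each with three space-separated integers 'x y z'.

Answer: -6 7 -1
-6 8 -2
-7 9 -2
-8 9 -1
-8 8 0
-7 7 0

Derivation:
Center: (-7, 8, -1). Add each direction:
  D0: (-7, 8, -1) + (1, -1, 0) = (-6, 7, -1)
  D1: (-7, 8, -1) + (1, 0, -1) = (-6, 8, -2)
  D2: (-7, 8, -1) + (0, 1, -1) = (-7, 9, -2)
  D3: (-7, 8, -1) + (-1, 1, 0) = (-8, 9, -1)
  D4: (-7, 8, -1) + (-1, 0, 1) = (-8, 8, 0)
  D5: (-7, 8, -1) + (0, -1, 1) = (-7, 7, 0)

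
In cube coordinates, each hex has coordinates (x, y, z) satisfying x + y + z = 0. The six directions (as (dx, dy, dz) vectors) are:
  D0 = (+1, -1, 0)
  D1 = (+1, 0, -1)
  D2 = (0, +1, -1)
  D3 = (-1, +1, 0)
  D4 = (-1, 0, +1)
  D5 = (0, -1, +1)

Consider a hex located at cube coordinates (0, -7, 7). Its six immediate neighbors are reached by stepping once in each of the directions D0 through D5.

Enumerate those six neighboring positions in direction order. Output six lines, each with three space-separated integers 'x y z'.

Center: (0, -7, 7). Add each direction:
  D0: (0, -7, 7) + (1, -1, 0) = (1, -8, 7)
  D1: (0, -7, 7) + (1, 0, -1) = (1, -7, 6)
  D2: (0, -7, 7) + (0, 1, -1) = (0, -6, 6)
  D3: (0, -7, 7) + (-1, 1, 0) = (-1, -6, 7)
  D4: (0, -7, 7) + (-1, 0, 1) = (-1, -7, 8)
  D5: (0, -7, 7) + (0, -1, 1) = (0, -8, 8)

Answer: 1 -8 7
1 -7 6
0 -6 6
-1 -6 7
-1 -7 8
0 -8 8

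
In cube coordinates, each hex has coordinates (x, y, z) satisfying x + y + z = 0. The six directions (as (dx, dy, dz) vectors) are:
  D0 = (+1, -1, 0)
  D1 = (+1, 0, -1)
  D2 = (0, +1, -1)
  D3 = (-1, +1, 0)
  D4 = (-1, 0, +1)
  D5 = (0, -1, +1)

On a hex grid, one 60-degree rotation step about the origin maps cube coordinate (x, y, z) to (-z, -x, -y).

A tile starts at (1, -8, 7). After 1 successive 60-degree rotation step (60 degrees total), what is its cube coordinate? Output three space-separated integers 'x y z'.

Start: (1, -8, 7)
Step 1: (1, -8, 7) -> (-(7), -(1), -(-8)) = (-7, -1, 8)

Answer: -7 -1 8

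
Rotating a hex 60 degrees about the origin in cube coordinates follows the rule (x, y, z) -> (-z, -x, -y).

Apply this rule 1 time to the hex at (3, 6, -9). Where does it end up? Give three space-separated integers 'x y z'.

Start: (3, 6, -9)
Step 1: (3, 6, -9) -> (-(-9), -(3), -(6)) = (9, -3, -6)

Answer: 9 -3 -6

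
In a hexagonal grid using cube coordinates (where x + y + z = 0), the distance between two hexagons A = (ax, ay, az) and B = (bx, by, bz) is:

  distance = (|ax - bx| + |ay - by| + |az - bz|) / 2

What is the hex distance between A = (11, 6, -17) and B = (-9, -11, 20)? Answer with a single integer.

Answer: 37

Derivation:
|ax - bx| = |11 - (-9)| = 20
|ay - by| = |6 - (-11)| = 17
|az - bz| = |-17 - 20| = 37
distance = (20 + 17 + 37) / 2 = 74 / 2 = 37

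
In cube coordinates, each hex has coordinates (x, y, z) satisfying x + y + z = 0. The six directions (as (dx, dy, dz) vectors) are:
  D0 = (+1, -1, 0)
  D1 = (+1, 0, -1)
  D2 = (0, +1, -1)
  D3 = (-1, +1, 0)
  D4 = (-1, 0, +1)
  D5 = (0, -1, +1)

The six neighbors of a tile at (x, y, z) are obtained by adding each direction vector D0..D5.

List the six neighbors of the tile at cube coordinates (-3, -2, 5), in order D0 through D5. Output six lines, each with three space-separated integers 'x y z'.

Answer: -2 -3 5
-2 -2 4
-3 -1 4
-4 -1 5
-4 -2 6
-3 -3 6

Derivation:
Center: (-3, -2, 5). Add each direction:
  D0: (-3, -2, 5) + (1, -1, 0) = (-2, -3, 5)
  D1: (-3, -2, 5) + (1, 0, -1) = (-2, -2, 4)
  D2: (-3, -2, 5) + (0, 1, -1) = (-3, -1, 4)
  D3: (-3, -2, 5) + (-1, 1, 0) = (-4, -1, 5)
  D4: (-3, -2, 5) + (-1, 0, 1) = (-4, -2, 6)
  D5: (-3, -2, 5) + (0, -1, 1) = (-3, -3, 6)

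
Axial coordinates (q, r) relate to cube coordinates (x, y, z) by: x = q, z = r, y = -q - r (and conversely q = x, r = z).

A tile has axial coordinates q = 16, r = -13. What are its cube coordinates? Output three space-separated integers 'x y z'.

Answer: 16 -3 -13

Derivation:
x = q = 16
z = r = -13
y = -x - z = -(16) - (-13) = -3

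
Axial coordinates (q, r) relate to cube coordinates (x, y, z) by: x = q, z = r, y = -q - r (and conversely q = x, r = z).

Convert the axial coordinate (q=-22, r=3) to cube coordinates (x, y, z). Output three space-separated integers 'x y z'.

x = q = -22
z = r = 3
y = -x - z = -(-22) - (3) = 19

Answer: -22 19 3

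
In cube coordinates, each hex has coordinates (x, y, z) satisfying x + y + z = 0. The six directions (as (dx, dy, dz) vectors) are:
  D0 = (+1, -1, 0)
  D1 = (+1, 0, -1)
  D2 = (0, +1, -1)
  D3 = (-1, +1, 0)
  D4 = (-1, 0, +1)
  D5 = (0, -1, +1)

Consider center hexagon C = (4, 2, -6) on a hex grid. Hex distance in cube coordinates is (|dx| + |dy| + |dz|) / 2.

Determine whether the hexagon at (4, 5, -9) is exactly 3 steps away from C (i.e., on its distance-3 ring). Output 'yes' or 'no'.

Answer: yes

Derivation:
|px - cx| = |4 - 4| = 0
|py - cy| = |5 - 2| = 3
|pz - cz| = |-9 - (-6)| = 3
distance = (0+3+3)/2 = 6/2 = 3
radius = 3; distance == radius -> yes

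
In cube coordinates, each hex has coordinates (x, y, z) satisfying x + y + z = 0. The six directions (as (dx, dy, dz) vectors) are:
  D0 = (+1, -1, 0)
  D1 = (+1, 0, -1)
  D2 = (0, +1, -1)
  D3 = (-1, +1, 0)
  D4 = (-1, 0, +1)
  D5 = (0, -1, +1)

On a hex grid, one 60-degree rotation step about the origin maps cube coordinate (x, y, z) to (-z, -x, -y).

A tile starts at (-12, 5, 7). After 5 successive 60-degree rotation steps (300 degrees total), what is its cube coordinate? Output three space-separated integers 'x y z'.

Answer: -5 -7 12

Derivation:
Start: (-12, 5, 7)
Step 1: (-12, 5, 7) -> (-(7), -(-12), -(5)) = (-7, 12, -5)
Step 2: (-7, 12, -5) -> (-(-5), -(-7), -(12)) = (5, 7, -12)
Step 3: (5, 7, -12) -> (-(-12), -(5), -(7)) = (12, -5, -7)
Step 4: (12, -5, -7) -> (-(-7), -(12), -(-5)) = (7, -12, 5)
Step 5: (7, -12, 5) -> (-(5), -(7), -(-12)) = (-5, -7, 12)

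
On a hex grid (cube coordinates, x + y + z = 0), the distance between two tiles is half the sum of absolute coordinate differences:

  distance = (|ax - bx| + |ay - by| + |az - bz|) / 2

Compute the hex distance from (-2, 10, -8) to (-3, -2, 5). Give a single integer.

Answer: 13

Derivation:
|ax - bx| = |-2 - (-3)| = 1
|ay - by| = |10 - (-2)| = 12
|az - bz| = |-8 - 5| = 13
distance = (1 + 12 + 13) / 2 = 26 / 2 = 13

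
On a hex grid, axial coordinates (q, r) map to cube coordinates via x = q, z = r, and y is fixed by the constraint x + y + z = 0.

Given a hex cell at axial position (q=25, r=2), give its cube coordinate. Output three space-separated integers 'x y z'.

x = q = 25
z = r = 2
y = -x - z = -(25) - (2) = -27

Answer: 25 -27 2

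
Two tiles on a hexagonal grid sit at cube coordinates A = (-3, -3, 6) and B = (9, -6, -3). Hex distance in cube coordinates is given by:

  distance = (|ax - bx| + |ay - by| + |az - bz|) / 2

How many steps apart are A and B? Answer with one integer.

Answer: 12

Derivation:
|ax - bx| = |-3 - 9| = 12
|ay - by| = |-3 - (-6)| = 3
|az - bz| = |6 - (-3)| = 9
distance = (12 + 3 + 9) / 2 = 24 / 2 = 12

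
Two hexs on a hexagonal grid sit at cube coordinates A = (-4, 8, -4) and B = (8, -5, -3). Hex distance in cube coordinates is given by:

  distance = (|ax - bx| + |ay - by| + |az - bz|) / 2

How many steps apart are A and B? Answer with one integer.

|ax - bx| = |-4 - 8| = 12
|ay - by| = |8 - (-5)| = 13
|az - bz| = |-4 - (-3)| = 1
distance = (12 + 13 + 1) / 2 = 26 / 2 = 13

Answer: 13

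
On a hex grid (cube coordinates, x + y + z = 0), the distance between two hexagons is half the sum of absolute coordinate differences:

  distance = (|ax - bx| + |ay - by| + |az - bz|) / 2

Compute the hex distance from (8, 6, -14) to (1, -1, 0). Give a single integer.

Answer: 14

Derivation:
|ax - bx| = |8 - 1| = 7
|ay - by| = |6 - (-1)| = 7
|az - bz| = |-14 - 0| = 14
distance = (7 + 7 + 14) / 2 = 28 / 2 = 14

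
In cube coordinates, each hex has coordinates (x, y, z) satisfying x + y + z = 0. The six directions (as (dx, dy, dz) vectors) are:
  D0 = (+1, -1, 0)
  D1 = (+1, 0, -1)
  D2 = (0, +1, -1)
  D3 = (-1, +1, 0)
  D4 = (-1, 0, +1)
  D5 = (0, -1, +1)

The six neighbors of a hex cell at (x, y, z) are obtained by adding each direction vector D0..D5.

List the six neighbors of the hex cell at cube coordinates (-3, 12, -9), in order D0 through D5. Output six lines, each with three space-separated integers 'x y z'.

Center: (-3, 12, -9). Add each direction:
  D0: (-3, 12, -9) + (1, -1, 0) = (-2, 11, -9)
  D1: (-3, 12, -9) + (1, 0, -1) = (-2, 12, -10)
  D2: (-3, 12, -9) + (0, 1, -1) = (-3, 13, -10)
  D3: (-3, 12, -9) + (-1, 1, 0) = (-4, 13, -9)
  D4: (-3, 12, -9) + (-1, 0, 1) = (-4, 12, -8)
  D5: (-3, 12, -9) + (0, -1, 1) = (-3, 11, -8)

Answer: -2 11 -9
-2 12 -10
-3 13 -10
-4 13 -9
-4 12 -8
-3 11 -8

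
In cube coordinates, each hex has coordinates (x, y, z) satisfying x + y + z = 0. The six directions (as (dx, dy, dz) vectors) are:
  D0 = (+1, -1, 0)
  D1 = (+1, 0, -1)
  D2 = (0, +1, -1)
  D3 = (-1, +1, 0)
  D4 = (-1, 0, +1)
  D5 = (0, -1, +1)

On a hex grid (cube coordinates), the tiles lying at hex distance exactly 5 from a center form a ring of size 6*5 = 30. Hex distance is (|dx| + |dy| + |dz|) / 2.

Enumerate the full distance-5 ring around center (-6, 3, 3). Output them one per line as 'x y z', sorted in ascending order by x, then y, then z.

Walk ring at distance 5 from (-6, 3, 3):
Start at center + D4*5 = (-11, 3, 8)
  hex 0: (-11, 3, 8)
  hex 1: (-10, 2, 8)
  hex 2: (-9, 1, 8)
  hex 3: (-8, 0, 8)
  hex 4: (-7, -1, 8)
  hex 5: (-6, -2, 8)
  hex 6: (-5, -2, 7)
  hex 7: (-4, -2, 6)
  hex 8: (-3, -2, 5)
  hex 9: (-2, -2, 4)
  hex 10: (-1, -2, 3)
  hex 11: (-1, -1, 2)
  hex 12: (-1, 0, 1)
  hex 13: (-1, 1, 0)
  hex 14: (-1, 2, -1)
  hex 15: (-1, 3, -2)
  hex 16: (-2, 4, -2)
  hex 17: (-3, 5, -2)
  hex 18: (-4, 6, -2)
  hex 19: (-5, 7, -2)
  hex 20: (-6, 8, -2)
  hex 21: (-7, 8, -1)
  hex 22: (-8, 8, 0)
  hex 23: (-9, 8, 1)
  hex 24: (-10, 8, 2)
  hex 25: (-11, 8, 3)
  hex 26: (-11, 7, 4)
  hex 27: (-11, 6, 5)
  hex 28: (-11, 5, 6)
  hex 29: (-11, 4, 7)
Sorted: 30 hexes.

Answer: -11 3 8
-11 4 7
-11 5 6
-11 6 5
-11 7 4
-11 8 3
-10 2 8
-10 8 2
-9 1 8
-9 8 1
-8 0 8
-8 8 0
-7 -1 8
-7 8 -1
-6 -2 8
-6 8 -2
-5 -2 7
-5 7 -2
-4 -2 6
-4 6 -2
-3 -2 5
-3 5 -2
-2 -2 4
-2 4 -2
-1 -2 3
-1 -1 2
-1 0 1
-1 1 0
-1 2 -1
-1 3 -2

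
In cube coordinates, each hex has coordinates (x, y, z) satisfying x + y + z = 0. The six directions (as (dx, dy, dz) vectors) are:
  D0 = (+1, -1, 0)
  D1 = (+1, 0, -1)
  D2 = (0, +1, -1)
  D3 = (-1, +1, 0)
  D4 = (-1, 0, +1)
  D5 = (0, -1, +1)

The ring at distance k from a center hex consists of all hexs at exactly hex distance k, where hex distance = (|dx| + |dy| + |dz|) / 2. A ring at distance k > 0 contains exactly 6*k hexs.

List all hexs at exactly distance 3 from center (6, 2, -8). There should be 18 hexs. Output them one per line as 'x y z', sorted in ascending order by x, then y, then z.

Answer: 3 2 -5
3 3 -6
3 4 -7
3 5 -8
4 1 -5
4 5 -9
5 0 -5
5 5 -10
6 -1 -5
6 5 -11
7 -1 -6
7 4 -11
8 -1 -7
8 3 -11
9 -1 -8
9 0 -9
9 1 -10
9 2 -11

Derivation:
Walk ring at distance 3 from (6, 2, -8):
Start at center + D4*3 = (3, 2, -5)
  hex 0: (3, 2, -5)
  hex 1: (4, 1, -5)
  hex 2: (5, 0, -5)
  hex 3: (6, -1, -5)
  hex 4: (7, -1, -6)
  hex 5: (8, -1, -7)
  hex 6: (9, -1, -8)
  hex 7: (9, 0, -9)
  hex 8: (9, 1, -10)
  hex 9: (9, 2, -11)
  hex 10: (8, 3, -11)
  hex 11: (7, 4, -11)
  hex 12: (6, 5, -11)
  hex 13: (5, 5, -10)
  hex 14: (4, 5, -9)
  hex 15: (3, 5, -8)
  hex 16: (3, 4, -7)
  hex 17: (3, 3, -6)
Sorted: 18 hexes.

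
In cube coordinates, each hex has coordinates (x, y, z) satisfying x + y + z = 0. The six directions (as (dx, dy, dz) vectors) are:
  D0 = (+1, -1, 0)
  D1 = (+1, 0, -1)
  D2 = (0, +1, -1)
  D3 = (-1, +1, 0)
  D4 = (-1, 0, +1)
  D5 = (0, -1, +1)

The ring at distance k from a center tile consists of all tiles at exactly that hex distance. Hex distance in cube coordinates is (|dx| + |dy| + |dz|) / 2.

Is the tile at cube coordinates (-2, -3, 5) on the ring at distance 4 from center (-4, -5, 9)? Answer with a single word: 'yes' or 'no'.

|px - cx| = |-2 - (-4)| = 2
|py - cy| = |-3 - (-5)| = 2
|pz - cz| = |5 - 9| = 4
distance = (2+2+4)/2 = 8/2 = 4
radius = 4; distance == radius -> yes

Answer: yes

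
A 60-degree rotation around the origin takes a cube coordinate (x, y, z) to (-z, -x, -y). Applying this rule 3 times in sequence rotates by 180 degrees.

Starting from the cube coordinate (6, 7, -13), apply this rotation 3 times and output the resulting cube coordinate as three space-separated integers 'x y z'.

Answer: -6 -7 13

Derivation:
Start: (6, 7, -13)
Step 1: (6, 7, -13) -> (-(-13), -(6), -(7)) = (13, -6, -7)
Step 2: (13, -6, -7) -> (-(-7), -(13), -(-6)) = (7, -13, 6)
Step 3: (7, -13, 6) -> (-(6), -(7), -(-13)) = (-6, -7, 13)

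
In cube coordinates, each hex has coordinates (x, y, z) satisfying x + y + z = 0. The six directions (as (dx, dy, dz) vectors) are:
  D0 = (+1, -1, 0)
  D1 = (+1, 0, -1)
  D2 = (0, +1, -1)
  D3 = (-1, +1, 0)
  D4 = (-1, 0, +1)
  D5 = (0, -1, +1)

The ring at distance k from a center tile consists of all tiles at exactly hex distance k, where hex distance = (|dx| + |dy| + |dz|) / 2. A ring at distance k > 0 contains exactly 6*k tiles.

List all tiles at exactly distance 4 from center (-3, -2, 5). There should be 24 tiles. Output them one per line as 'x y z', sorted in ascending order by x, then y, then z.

Walk ring at distance 4 from (-3, -2, 5):
Start at center + D4*4 = (-7, -2, 9)
  hex 0: (-7, -2, 9)
  hex 1: (-6, -3, 9)
  hex 2: (-5, -4, 9)
  hex 3: (-4, -5, 9)
  hex 4: (-3, -6, 9)
  hex 5: (-2, -6, 8)
  hex 6: (-1, -6, 7)
  hex 7: (0, -6, 6)
  hex 8: (1, -6, 5)
  hex 9: (1, -5, 4)
  hex 10: (1, -4, 3)
  hex 11: (1, -3, 2)
  hex 12: (1, -2, 1)
  hex 13: (0, -1, 1)
  hex 14: (-1, 0, 1)
  hex 15: (-2, 1, 1)
  hex 16: (-3, 2, 1)
  hex 17: (-4, 2, 2)
  hex 18: (-5, 2, 3)
  hex 19: (-6, 2, 4)
  hex 20: (-7, 2, 5)
  hex 21: (-7, 1, 6)
  hex 22: (-7, 0, 7)
  hex 23: (-7, -1, 8)
Sorted: 24 hexes.

Answer: -7 -2 9
-7 -1 8
-7 0 7
-7 1 6
-7 2 5
-6 -3 9
-6 2 4
-5 -4 9
-5 2 3
-4 -5 9
-4 2 2
-3 -6 9
-3 2 1
-2 -6 8
-2 1 1
-1 -6 7
-1 0 1
0 -6 6
0 -1 1
1 -6 5
1 -5 4
1 -4 3
1 -3 2
1 -2 1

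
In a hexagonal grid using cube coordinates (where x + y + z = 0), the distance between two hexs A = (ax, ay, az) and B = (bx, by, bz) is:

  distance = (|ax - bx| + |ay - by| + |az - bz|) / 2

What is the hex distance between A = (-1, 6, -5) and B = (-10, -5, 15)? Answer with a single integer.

Answer: 20

Derivation:
|ax - bx| = |-1 - (-10)| = 9
|ay - by| = |6 - (-5)| = 11
|az - bz| = |-5 - 15| = 20
distance = (9 + 11 + 20) / 2 = 40 / 2 = 20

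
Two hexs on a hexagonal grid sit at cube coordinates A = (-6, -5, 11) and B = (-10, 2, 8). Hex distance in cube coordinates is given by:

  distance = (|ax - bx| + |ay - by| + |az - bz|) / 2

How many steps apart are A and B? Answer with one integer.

|ax - bx| = |-6 - (-10)| = 4
|ay - by| = |-5 - 2| = 7
|az - bz| = |11 - 8| = 3
distance = (4 + 7 + 3) / 2 = 14 / 2 = 7

Answer: 7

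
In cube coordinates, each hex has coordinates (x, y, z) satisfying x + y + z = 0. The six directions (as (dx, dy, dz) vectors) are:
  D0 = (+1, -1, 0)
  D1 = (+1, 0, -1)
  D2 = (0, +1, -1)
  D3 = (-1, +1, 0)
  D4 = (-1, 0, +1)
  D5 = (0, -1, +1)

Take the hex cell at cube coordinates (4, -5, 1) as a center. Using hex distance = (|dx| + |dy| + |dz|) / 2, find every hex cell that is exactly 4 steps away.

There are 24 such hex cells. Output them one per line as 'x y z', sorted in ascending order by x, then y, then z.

Answer: 0 -5 5
0 -4 4
0 -3 3
0 -2 2
0 -1 1
1 -6 5
1 -1 0
2 -7 5
2 -1 -1
3 -8 5
3 -1 -2
4 -9 5
4 -1 -3
5 -9 4
5 -2 -3
6 -9 3
6 -3 -3
7 -9 2
7 -4 -3
8 -9 1
8 -8 0
8 -7 -1
8 -6 -2
8 -5 -3

Derivation:
Walk ring at distance 4 from (4, -5, 1):
Start at center + D4*4 = (0, -5, 5)
  hex 0: (0, -5, 5)
  hex 1: (1, -6, 5)
  hex 2: (2, -7, 5)
  hex 3: (3, -8, 5)
  hex 4: (4, -9, 5)
  hex 5: (5, -9, 4)
  hex 6: (6, -9, 3)
  hex 7: (7, -9, 2)
  hex 8: (8, -9, 1)
  hex 9: (8, -8, 0)
  hex 10: (8, -7, -1)
  hex 11: (8, -6, -2)
  hex 12: (8, -5, -3)
  hex 13: (7, -4, -3)
  hex 14: (6, -3, -3)
  hex 15: (5, -2, -3)
  hex 16: (4, -1, -3)
  hex 17: (3, -1, -2)
  hex 18: (2, -1, -1)
  hex 19: (1, -1, 0)
  hex 20: (0, -1, 1)
  hex 21: (0, -2, 2)
  hex 22: (0, -3, 3)
  hex 23: (0, -4, 4)
Sorted: 24 hexes.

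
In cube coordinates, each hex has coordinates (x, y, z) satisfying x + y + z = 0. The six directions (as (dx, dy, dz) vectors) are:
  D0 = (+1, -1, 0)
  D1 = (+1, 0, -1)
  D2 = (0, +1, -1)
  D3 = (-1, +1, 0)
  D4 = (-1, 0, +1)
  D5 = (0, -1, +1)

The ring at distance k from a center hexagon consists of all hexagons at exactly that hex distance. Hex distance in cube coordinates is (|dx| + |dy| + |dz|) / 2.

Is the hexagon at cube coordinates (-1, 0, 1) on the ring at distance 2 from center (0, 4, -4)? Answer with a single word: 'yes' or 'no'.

|px - cx| = |-1 - 0| = 1
|py - cy| = |0 - 4| = 4
|pz - cz| = |1 - (-4)| = 5
distance = (1+4+5)/2 = 10/2 = 5
radius = 2; distance != radius -> no

Answer: no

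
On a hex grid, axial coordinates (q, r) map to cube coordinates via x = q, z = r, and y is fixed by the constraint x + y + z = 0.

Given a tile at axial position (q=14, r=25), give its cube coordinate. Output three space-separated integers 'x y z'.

Answer: 14 -39 25

Derivation:
x = q = 14
z = r = 25
y = -x - z = -(14) - (25) = -39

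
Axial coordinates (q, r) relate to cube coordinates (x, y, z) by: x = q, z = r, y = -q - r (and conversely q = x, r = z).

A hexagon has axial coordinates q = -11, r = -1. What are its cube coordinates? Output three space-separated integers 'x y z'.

Answer: -11 12 -1

Derivation:
x = q = -11
z = r = -1
y = -x - z = -(-11) - (-1) = 12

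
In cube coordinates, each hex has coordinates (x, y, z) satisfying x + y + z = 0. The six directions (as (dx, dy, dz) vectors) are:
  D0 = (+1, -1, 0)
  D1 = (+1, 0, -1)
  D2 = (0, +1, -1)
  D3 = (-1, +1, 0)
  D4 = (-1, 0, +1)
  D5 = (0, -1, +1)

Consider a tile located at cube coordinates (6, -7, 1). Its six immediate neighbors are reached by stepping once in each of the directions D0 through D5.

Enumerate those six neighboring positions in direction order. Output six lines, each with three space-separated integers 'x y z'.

Center: (6, -7, 1). Add each direction:
  D0: (6, -7, 1) + (1, -1, 0) = (7, -8, 1)
  D1: (6, -7, 1) + (1, 0, -1) = (7, -7, 0)
  D2: (6, -7, 1) + (0, 1, -1) = (6, -6, 0)
  D3: (6, -7, 1) + (-1, 1, 0) = (5, -6, 1)
  D4: (6, -7, 1) + (-1, 0, 1) = (5, -7, 2)
  D5: (6, -7, 1) + (0, -1, 1) = (6, -8, 2)

Answer: 7 -8 1
7 -7 0
6 -6 0
5 -6 1
5 -7 2
6 -8 2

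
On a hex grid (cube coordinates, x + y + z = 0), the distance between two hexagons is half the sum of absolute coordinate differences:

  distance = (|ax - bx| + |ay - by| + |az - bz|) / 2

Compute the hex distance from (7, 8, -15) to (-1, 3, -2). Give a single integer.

|ax - bx| = |7 - (-1)| = 8
|ay - by| = |8 - 3| = 5
|az - bz| = |-15 - (-2)| = 13
distance = (8 + 5 + 13) / 2 = 26 / 2 = 13

Answer: 13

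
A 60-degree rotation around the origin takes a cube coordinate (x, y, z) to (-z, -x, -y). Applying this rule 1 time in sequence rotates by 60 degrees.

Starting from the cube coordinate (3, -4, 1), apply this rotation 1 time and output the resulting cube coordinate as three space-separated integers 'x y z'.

Start: (3, -4, 1)
Step 1: (3, -4, 1) -> (-(1), -(3), -(-4)) = (-1, -3, 4)

Answer: -1 -3 4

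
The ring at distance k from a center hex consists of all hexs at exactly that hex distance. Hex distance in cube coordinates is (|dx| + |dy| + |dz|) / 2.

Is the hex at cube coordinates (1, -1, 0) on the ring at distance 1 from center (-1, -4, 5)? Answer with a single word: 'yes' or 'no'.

Answer: no

Derivation:
|px - cx| = |1 - (-1)| = 2
|py - cy| = |-1 - (-4)| = 3
|pz - cz| = |0 - 5| = 5
distance = (2+3+5)/2 = 10/2 = 5
radius = 1; distance != radius -> no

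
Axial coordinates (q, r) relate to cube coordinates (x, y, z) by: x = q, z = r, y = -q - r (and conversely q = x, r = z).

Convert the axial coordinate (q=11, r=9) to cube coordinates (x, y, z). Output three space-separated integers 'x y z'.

Answer: 11 -20 9

Derivation:
x = q = 11
z = r = 9
y = -x - z = -(11) - (9) = -20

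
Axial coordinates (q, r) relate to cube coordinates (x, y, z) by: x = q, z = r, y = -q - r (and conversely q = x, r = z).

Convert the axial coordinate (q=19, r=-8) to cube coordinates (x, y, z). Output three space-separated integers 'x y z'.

x = q = 19
z = r = -8
y = -x - z = -(19) - (-8) = -11

Answer: 19 -11 -8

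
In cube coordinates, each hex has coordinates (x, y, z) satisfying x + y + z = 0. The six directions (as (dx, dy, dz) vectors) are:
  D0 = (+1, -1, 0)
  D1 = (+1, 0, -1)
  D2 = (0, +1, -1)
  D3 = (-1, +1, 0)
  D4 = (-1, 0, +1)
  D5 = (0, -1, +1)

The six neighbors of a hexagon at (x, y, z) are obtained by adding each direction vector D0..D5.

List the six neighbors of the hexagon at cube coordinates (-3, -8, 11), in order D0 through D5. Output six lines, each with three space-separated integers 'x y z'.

Answer: -2 -9 11
-2 -8 10
-3 -7 10
-4 -7 11
-4 -8 12
-3 -9 12

Derivation:
Center: (-3, -8, 11). Add each direction:
  D0: (-3, -8, 11) + (1, -1, 0) = (-2, -9, 11)
  D1: (-3, -8, 11) + (1, 0, -1) = (-2, -8, 10)
  D2: (-3, -8, 11) + (0, 1, -1) = (-3, -7, 10)
  D3: (-3, -8, 11) + (-1, 1, 0) = (-4, -7, 11)
  D4: (-3, -8, 11) + (-1, 0, 1) = (-4, -8, 12)
  D5: (-3, -8, 11) + (0, -1, 1) = (-3, -9, 12)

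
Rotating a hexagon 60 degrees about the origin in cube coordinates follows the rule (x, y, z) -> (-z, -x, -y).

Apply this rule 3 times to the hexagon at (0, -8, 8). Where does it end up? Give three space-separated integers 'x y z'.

Start: (0, -8, 8)
Step 1: (0, -8, 8) -> (-(8), -(0), -(-8)) = (-8, 0, 8)
Step 2: (-8, 0, 8) -> (-(8), -(-8), -(0)) = (-8, 8, 0)
Step 3: (-8, 8, 0) -> (-(0), -(-8), -(8)) = (0, 8, -8)

Answer: 0 8 -8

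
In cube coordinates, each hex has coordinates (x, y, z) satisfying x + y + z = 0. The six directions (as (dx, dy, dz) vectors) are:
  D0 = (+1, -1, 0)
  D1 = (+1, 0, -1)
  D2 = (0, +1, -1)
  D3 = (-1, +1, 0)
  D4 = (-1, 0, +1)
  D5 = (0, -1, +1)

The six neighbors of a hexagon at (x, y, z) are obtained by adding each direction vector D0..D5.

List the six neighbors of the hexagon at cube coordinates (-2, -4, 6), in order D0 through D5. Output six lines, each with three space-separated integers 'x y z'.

Answer: -1 -5 6
-1 -4 5
-2 -3 5
-3 -3 6
-3 -4 7
-2 -5 7

Derivation:
Center: (-2, -4, 6). Add each direction:
  D0: (-2, -4, 6) + (1, -1, 0) = (-1, -5, 6)
  D1: (-2, -4, 6) + (1, 0, -1) = (-1, -4, 5)
  D2: (-2, -4, 6) + (0, 1, -1) = (-2, -3, 5)
  D3: (-2, -4, 6) + (-1, 1, 0) = (-3, -3, 6)
  D4: (-2, -4, 6) + (-1, 0, 1) = (-3, -4, 7)
  D5: (-2, -4, 6) + (0, -1, 1) = (-2, -5, 7)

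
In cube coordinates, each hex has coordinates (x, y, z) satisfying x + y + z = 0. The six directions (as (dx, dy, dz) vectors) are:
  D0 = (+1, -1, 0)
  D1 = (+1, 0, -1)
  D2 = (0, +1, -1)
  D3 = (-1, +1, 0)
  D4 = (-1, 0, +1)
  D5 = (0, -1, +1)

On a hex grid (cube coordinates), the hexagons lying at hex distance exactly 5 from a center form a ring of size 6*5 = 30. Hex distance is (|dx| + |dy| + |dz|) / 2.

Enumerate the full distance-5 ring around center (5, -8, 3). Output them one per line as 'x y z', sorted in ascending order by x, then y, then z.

Answer: 0 -8 8
0 -7 7
0 -6 6
0 -5 5
0 -4 4
0 -3 3
1 -9 8
1 -3 2
2 -10 8
2 -3 1
3 -11 8
3 -3 0
4 -12 8
4 -3 -1
5 -13 8
5 -3 -2
6 -13 7
6 -4 -2
7 -13 6
7 -5 -2
8 -13 5
8 -6 -2
9 -13 4
9 -7 -2
10 -13 3
10 -12 2
10 -11 1
10 -10 0
10 -9 -1
10 -8 -2

Derivation:
Walk ring at distance 5 from (5, -8, 3):
Start at center + D4*5 = (0, -8, 8)
  hex 0: (0, -8, 8)
  hex 1: (1, -9, 8)
  hex 2: (2, -10, 8)
  hex 3: (3, -11, 8)
  hex 4: (4, -12, 8)
  hex 5: (5, -13, 8)
  hex 6: (6, -13, 7)
  hex 7: (7, -13, 6)
  hex 8: (8, -13, 5)
  hex 9: (9, -13, 4)
  hex 10: (10, -13, 3)
  hex 11: (10, -12, 2)
  hex 12: (10, -11, 1)
  hex 13: (10, -10, 0)
  hex 14: (10, -9, -1)
  hex 15: (10, -8, -2)
  hex 16: (9, -7, -2)
  hex 17: (8, -6, -2)
  hex 18: (7, -5, -2)
  hex 19: (6, -4, -2)
  hex 20: (5, -3, -2)
  hex 21: (4, -3, -1)
  hex 22: (3, -3, 0)
  hex 23: (2, -3, 1)
  hex 24: (1, -3, 2)
  hex 25: (0, -3, 3)
  hex 26: (0, -4, 4)
  hex 27: (0, -5, 5)
  hex 28: (0, -6, 6)
  hex 29: (0, -7, 7)
Sorted: 30 hexes.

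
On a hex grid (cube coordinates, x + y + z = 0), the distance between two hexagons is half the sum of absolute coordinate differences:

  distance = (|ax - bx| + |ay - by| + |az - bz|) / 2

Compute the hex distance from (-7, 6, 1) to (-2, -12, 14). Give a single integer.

|ax - bx| = |-7 - (-2)| = 5
|ay - by| = |6 - (-12)| = 18
|az - bz| = |1 - 14| = 13
distance = (5 + 18 + 13) / 2 = 36 / 2 = 18

Answer: 18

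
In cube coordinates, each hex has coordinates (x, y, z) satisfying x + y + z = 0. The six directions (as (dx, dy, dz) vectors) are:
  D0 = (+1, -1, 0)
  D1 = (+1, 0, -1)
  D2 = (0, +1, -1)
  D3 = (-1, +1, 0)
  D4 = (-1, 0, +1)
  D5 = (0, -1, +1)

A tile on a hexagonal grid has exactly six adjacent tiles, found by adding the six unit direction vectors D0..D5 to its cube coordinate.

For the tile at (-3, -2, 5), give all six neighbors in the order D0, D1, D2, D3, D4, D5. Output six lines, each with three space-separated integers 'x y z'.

Center: (-3, -2, 5). Add each direction:
  D0: (-3, -2, 5) + (1, -1, 0) = (-2, -3, 5)
  D1: (-3, -2, 5) + (1, 0, -1) = (-2, -2, 4)
  D2: (-3, -2, 5) + (0, 1, -1) = (-3, -1, 4)
  D3: (-3, -2, 5) + (-1, 1, 0) = (-4, -1, 5)
  D4: (-3, -2, 5) + (-1, 0, 1) = (-4, -2, 6)
  D5: (-3, -2, 5) + (0, -1, 1) = (-3, -3, 6)

Answer: -2 -3 5
-2 -2 4
-3 -1 4
-4 -1 5
-4 -2 6
-3 -3 6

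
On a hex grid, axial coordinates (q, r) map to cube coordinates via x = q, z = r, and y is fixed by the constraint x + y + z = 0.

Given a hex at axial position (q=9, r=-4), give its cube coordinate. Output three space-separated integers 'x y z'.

Answer: 9 -5 -4

Derivation:
x = q = 9
z = r = -4
y = -x - z = -(9) - (-4) = -5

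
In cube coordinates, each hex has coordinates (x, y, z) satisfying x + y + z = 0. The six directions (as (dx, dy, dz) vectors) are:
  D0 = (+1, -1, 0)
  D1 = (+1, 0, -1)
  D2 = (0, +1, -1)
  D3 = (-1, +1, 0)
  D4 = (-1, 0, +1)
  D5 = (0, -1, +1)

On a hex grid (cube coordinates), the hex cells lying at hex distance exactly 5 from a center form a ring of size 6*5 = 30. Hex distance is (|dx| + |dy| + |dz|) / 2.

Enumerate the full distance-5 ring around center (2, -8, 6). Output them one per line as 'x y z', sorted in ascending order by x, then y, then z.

Walk ring at distance 5 from (2, -8, 6):
Start at center + D4*5 = (-3, -8, 11)
  hex 0: (-3, -8, 11)
  hex 1: (-2, -9, 11)
  hex 2: (-1, -10, 11)
  hex 3: (0, -11, 11)
  hex 4: (1, -12, 11)
  hex 5: (2, -13, 11)
  hex 6: (3, -13, 10)
  hex 7: (4, -13, 9)
  hex 8: (5, -13, 8)
  hex 9: (6, -13, 7)
  hex 10: (7, -13, 6)
  hex 11: (7, -12, 5)
  hex 12: (7, -11, 4)
  hex 13: (7, -10, 3)
  hex 14: (7, -9, 2)
  hex 15: (7, -8, 1)
  hex 16: (6, -7, 1)
  hex 17: (5, -6, 1)
  hex 18: (4, -5, 1)
  hex 19: (3, -4, 1)
  hex 20: (2, -3, 1)
  hex 21: (1, -3, 2)
  hex 22: (0, -3, 3)
  hex 23: (-1, -3, 4)
  hex 24: (-2, -3, 5)
  hex 25: (-3, -3, 6)
  hex 26: (-3, -4, 7)
  hex 27: (-3, -5, 8)
  hex 28: (-3, -6, 9)
  hex 29: (-3, -7, 10)
Sorted: 30 hexes.

Answer: -3 -8 11
-3 -7 10
-3 -6 9
-3 -5 8
-3 -4 7
-3 -3 6
-2 -9 11
-2 -3 5
-1 -10 11
-1 -3 4
0 -11 11
0 -3 3
1 -12 11
1 -3 2
2 -13 11
2 -3 1
3 -13 10
3 -4 1
4 -13 9
4 -5 1
5 -13 8
5 -6 1
6 -13 7
6 -7 1
7 -13 6
7 -12 5
7 -11 4
7 -10 3
7 -9 2
7 -8 1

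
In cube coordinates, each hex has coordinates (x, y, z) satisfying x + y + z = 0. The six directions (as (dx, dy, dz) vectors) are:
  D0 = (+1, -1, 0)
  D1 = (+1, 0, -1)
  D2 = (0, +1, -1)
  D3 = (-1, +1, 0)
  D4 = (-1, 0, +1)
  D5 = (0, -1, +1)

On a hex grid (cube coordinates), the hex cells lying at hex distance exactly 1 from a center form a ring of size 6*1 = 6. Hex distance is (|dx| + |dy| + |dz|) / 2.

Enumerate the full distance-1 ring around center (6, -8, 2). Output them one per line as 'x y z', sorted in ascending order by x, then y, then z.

Walk ring at distance 1 from (6, -8, 2):
Start at center + D4*1 = (5, -8, 3)
  hex 0: (5, -8, 3)
  hex 1: (6, -9, 3)
  hex 2: (7, -9, 2)
  hex 3: (7, -8, 1)
  hex 4: (6, -7, 1)
  hex 5: (5, -7, 2)
Sorted: 6 hexes.

Answer: 5 -8 3
5 -7 2
6 -9 3
6 -7 1
7 -9 2
7 -8 1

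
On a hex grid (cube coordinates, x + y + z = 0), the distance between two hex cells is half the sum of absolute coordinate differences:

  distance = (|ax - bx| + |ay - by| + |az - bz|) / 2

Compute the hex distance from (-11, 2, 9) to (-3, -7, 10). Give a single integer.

|ax - bx| = |-11 - (-3)| = 8
|ay - by| = |2 - (-7)| = 9
|az - bz| = |9 - 10| = 1
distance = (8 + 9 + 1) / 2 = 18 / 2 = 9

Answer: 9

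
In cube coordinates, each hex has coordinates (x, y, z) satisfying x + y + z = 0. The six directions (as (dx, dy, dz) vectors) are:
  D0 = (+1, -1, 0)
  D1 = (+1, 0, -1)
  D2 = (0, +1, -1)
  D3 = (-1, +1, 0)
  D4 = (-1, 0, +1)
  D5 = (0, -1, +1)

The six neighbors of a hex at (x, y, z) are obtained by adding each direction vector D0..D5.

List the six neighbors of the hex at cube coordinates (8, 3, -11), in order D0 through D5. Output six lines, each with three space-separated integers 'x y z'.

Center: (8, 3, -11). Add each direction:
  D0: (8, 3, -11) + (1, -1, 0) = (9, 2, -11)
  D1: (8, 3, -11) + (1, 0, -1) = (9, 3, -12)
  D2: (8, 3, -11) + (0, 1, -1) = (8, 4, -12)
  D3: (8, 3, -11) + (-1, 1, 0) = (7, 4, -11)
  D4: (8, 3, -11) + (-1, 0, 1) = (7, 3, -10)
  D5: (8, 3, -11) + (0, -1, 1) = (8, 2, -10)

Answer: 9 2 -11
9 3 -12
8 4 -12
7 4 -11
7 3 -10
8 2 -10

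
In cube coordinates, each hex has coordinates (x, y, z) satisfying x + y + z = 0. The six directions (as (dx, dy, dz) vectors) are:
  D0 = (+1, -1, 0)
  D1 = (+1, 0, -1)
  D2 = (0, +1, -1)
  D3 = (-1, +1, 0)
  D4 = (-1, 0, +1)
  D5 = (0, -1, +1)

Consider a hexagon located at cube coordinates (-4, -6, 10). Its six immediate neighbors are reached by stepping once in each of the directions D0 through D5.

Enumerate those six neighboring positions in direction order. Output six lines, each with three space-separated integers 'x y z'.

Center: (-4, -6, 10). Add each direction:
  D0: (-4, -6, 10) + (1, -1, 0) = (-3, -7, 10)
  D1: (-4, -6, 10) + (1, 0, -1) = (-3, -6, 9)
  D2: (-4, -6, 10) + (0, 1, -1) = (-4, -5, 9)
  D3: (-4, -6, 10) + (-1, 1, 0) = (-5, -5, 10)
  D4: (-4, -6, 10) + (-1, 0, 1) = (-5, -6, 11)
  D5: (-4, -6, 10) + (0, -1, 1) = (-4, -7, 11)

Answer: -3 -7 10
-3 -6 9
-4 -5 9
-5 -5 10
-5 -6 11
-4 -7 11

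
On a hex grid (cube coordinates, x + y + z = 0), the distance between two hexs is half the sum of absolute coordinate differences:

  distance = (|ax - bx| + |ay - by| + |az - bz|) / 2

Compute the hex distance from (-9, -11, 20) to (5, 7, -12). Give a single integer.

Answer: 32

Derivation:
|ax - bx| = |-9 - 5| = 14
|ay - by| = |-11 - 7| = 18
|az - bz| = |20 - (-12)| = 32
distance = (14 + 18 + 32) / 2 = 64 / 2 = 32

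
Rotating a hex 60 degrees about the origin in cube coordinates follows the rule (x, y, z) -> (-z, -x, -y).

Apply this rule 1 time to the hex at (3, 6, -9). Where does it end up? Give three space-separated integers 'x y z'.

Start: (3, 6, -9)
Step 1: (3, 6, -9) -> (-(-9), -(3), -(6)) = (9, -3, -6)

Answer: 9 -3 -6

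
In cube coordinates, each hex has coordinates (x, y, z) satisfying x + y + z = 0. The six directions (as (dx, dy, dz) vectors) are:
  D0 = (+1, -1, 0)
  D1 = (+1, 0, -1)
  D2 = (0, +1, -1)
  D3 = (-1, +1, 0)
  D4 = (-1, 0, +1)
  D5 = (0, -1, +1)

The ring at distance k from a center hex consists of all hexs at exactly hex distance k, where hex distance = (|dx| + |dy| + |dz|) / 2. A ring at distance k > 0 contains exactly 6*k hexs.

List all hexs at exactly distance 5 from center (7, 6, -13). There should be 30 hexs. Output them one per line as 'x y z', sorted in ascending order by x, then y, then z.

Walk ring at distance 5 from (7, 6, -13):
Start at center + D4*5 = (2, 6, -8)
  hex 0: (2, 6, -8)
  hex 1: (3, 5, -8)
  hex 2: (4, 4, -8)
  hex 3: (5, 3, -8)
  hex 4: (6, 2, -8)
  hex 5: (7, 1, -8)
  hex 6: (8, 1, -9)
  hex 7: (9, 1, -10)
  hex 8: (10, 1, -11)
  hex 9: (11, 1, -12)
  hex 10: (12, 1, -13)
  hex 11: (12, 2, -14)
  hex 12: (12, 3, -15)
  hex 13: (12, 4, -16)
  hex 14: (12, 5, -17)
  hex 15: (12, 6, -18)
  hex 16: (11, 7, -18)
  hex 17: (10, 8, -18)
  hex 18: (9, 9, -18)
  hex 19: (8, 10, -18)
  hex 20: (7, 11, -18)
  hex 21: (6, 11, -17)
  hex 22: (5, 11, -16)
  hex 23: (4, 11, -15)
  hex 24: (3, 11, -14)
  hex 25: (2, 11, -13)
  hex 26: (2, 10, -12)
  hex 27: (2, 9, -11)
  hex 28: (2, 8, -10)
  hex 29: (2, 7, -9)
Sorted: 30 hexes.

Answer: 2 6 -8
2 7 -9
2 8 -10
2 9 -11
2 10 -12
2 11 -13
3 5 -8
3 11 -14
4 4 -8
4 11 -15
5 3 -8
5 11 -16
6 2 -8
6 11 -17
7 1 -8
7 11 -18
8 1 -9
8 10 -18
9 1 -10
9 9 -18
10 1 -11
10 8 -18
11 1 -12
11 7 -18
12 1 -13
12 2 -14
12 3 -15
12 4 -16
12 5 -17
12 6 -18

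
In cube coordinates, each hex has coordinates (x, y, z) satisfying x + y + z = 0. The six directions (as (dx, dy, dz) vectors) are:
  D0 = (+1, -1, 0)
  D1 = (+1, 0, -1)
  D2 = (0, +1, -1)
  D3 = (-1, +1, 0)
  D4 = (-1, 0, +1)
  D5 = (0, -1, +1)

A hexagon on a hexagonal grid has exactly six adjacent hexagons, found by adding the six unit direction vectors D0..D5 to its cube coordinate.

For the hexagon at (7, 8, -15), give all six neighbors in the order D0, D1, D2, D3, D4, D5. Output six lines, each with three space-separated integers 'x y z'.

Center: (7, 8, -15). Add each direction:
  D0: (7, 8, -15) + (1, -1, 0) = (8, 7, -15)
  D1: (7, 8, -15) + (1, 0, -1) = (8, 8, -16)
  D2: (7, 8, -15) + (0, 1, -1) = (7, 9, -16)
  D3: (7, 8, -15) + (-1, 1, 0) = (6, 9, -15)
  D4: (7, 8, -15) + (-1, 0, 1) = (6, 8, -14)
  D5: (7, 8, -15) + (0, -1, 1) = (7, 7, -14)

Answer: 8 7 -15
8 8 -16
7 9 -16
6 9 -15
6 8 -14
7 7 -14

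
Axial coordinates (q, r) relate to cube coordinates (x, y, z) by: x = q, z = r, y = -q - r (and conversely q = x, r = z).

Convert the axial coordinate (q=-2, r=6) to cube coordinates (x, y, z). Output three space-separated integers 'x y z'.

x = q = -2
z = r = 6
y = -x - z = -(-2) - (6) = -4

Answer: -2 -4 6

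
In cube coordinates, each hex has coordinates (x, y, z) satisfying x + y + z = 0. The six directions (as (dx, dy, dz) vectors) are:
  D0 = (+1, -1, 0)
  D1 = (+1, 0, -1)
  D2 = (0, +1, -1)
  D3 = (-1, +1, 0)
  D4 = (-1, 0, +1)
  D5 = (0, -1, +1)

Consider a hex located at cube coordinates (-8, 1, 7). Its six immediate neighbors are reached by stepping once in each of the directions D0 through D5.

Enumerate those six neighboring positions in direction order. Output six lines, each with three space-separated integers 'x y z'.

Answer: -7 0 7
-7 1 6
-8 2 6
-9 2 7
-9 1 8
-8 0 8

Derivation:
Center: (-8, 1, 7). Add each direction:
  D0: (-8, 1, 7) + (1, -1, 0) = (-7, 0, 7)
  D1: (-8, 1, 7) + (1, 0, -1) = (-7, 1, 6)
  D2: (-8, 1, 7) + (0, 1, -1) = (-8, 2, 6)
  D3: (-8, 1, 7) + (-1, 1, 0) = (-9, 2, 7)
  D4: (-8, 1, 7) + (-1, 0, 1) = (-9, 1, 8)
  D5: (-8, 1, 7) + (0, -1, 1) = (-8, 0, 8)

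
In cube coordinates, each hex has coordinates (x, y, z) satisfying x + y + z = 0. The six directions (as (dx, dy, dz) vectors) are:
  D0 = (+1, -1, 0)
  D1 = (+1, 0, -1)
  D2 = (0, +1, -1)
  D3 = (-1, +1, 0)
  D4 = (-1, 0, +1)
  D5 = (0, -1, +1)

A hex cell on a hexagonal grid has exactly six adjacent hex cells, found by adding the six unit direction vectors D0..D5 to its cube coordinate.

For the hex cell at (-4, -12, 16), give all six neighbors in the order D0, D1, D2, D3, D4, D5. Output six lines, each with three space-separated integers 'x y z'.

Answer: -3 -13 16
-3 -12 15
-4 -11 15
-5 -11 16
-5 -12 17
-4 -13 17

Derivation:
Center: (-4, -12, 16). Add each direction:
  D0: (-4, -12, 16) + (1, -1, 0) = (-3, -13, 16)
  D1: (-4, -12, 16) + (1, 0, -1) = (-3, -12, 15)
  D2: (-4, -12, 16) + (0, 1, -1) = (-4, -11, 15)
  D3: (-4, -12, 16) + (-1, 1, 0) = (-5, -11, 16)
  D4: (-4, -12, 16) + (-1, 0, 1) = (-5, -12, 17)
  D5: (-4, -12, 16) + (0, -1, 1) = (-4, -13, 17)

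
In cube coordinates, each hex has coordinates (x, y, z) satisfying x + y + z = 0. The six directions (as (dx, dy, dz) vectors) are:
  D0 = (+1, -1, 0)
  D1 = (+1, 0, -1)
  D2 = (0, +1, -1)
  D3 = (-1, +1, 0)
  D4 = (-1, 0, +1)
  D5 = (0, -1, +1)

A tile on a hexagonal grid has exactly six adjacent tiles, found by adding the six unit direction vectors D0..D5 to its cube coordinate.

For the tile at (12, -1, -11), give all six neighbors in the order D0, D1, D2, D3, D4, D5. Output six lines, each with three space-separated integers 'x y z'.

Center: (12, -1, -11). Add each direction:
  D0: (12, -1, -11) + (1, -1, 0) = (13, -2, -11)
  D1: (12, -1, -11) + (1, 0, -1) = (13, -1, -12)
  D2: (12, -1, -11) + (0, 1, -1) = (12, 0, -12)
  D3: (12, -1, -11) + (-1, 1, 0) = (11, 0, -11)
  D4: (12, -1, -11) + (-1, 0, 1) = (11, -1, -10)
  D5: (12, -1, -11) + (0, -1, 1) = (12, -2, -10)

Answer: 13 -2 -11
13 -1 -12
12 0 -12
11 0 -11
11 -1 -10
12 -2 -10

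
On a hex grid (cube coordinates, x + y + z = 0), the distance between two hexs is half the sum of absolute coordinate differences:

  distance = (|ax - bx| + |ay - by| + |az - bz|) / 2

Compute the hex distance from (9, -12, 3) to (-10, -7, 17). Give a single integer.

|ax - bx| = |9 - (-10)| = 19
|ay - by| = |-12 - (-7)| = 5
|az - bz| = |3 - 17| = 14
distance = (19 + 5 + 14) / 2 = 38 / 2 = 19

Answer: 19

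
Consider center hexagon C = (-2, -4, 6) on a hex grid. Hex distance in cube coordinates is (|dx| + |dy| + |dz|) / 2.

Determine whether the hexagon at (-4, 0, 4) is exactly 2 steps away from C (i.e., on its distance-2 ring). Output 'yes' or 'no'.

|px - cx| = |-4 - (-2)| = 2
|py - cy| = |0 - (-4)| = 4
|pz - cz| = |4 - 6| = 2
distance = (2+4+2)/2 = 8/2 = 4
radius = 2; distance != radius -> no

Answer: no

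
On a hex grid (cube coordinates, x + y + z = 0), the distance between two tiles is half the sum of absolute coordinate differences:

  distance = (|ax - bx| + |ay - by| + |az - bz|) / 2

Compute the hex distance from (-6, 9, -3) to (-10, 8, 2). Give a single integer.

Answer: 5

Derivation:
|ax - bx| = |-6 - (-10)| = 4
|ay - by| = |9 - 8| = 1
|az - bz| = |-3 - 2| = 5
distance = (4 + 1 + 5) / 2 = 10 / 2 = 5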